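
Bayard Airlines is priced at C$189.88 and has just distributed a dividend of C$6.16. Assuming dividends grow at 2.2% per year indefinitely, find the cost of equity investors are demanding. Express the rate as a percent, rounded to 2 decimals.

5.52%

Rearranging the constant-growth DDM: r = D₁/P₀ + g.
D₁ = 6.16 × (1 + 0.022) = 6.2955.
r = 6.2955 / 189.88 + 0.022 = 0.03316 + 0.022 = 0.05516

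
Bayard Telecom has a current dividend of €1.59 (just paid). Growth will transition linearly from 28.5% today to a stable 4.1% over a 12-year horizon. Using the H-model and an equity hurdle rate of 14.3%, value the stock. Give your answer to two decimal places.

€39.05

H-model: P₀ = D₀[(1+g_L) + H(g_S−g_L)]/(r−g_L), with H = 12/2 = 6.
P₀ = 1.59 × [(1+0.041) + 6×(0.285−0.041)] / (0.143−0.041)
   = 1.59 × 2.5050 / 0.102 = 39.0485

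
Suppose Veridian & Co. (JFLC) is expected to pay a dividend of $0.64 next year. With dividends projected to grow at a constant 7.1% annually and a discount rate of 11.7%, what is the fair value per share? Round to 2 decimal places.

$13.91

Gordon growth model: P₀ = D₁/(r − g), with D₁ = 0.64 given directly.
P₀ = 0.6400 / (0.117 − 0.071) = 0.6400 / 0.046 = 13.9130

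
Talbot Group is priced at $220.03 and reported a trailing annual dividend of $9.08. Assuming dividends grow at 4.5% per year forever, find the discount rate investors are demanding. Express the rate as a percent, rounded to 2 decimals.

Rearranging the constant-growth DDM: r = D₁/P₀ + g.
D₁ = 9.08 × (1 + 0.045) = 9.4886.
r = 9.4886 / 220.03 + 0.045 = 0.04312 + 0.045 = 0.08812

8.81%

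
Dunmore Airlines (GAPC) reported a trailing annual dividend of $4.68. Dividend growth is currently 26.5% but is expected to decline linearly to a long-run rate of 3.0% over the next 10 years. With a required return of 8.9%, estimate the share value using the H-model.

$174.91

H-model: P₀ = D₀[(1+g_L) + H(g_S−g_L)]/(r−g_L), with H = 10/2 = 5.
P₀ = 4.68 × [(1+0.03) + 5×(0.265−0.03)] / (0.089−0.03)
   = 4.68 × 2.2050 / 0.059 = 174.9051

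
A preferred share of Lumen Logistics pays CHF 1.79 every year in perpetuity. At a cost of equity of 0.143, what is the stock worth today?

CHF 12.52

Zero-growth DDM (perpetuity): P₀ = D/r = 1.79 / 0.143 = 12.5175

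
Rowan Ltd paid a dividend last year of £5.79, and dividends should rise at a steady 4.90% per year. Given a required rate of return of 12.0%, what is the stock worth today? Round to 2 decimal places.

£85.55

Gordon growth model: P₀ = D₁/(r − g). D₁ = 5.79 × (1 + 0.049) = 6.0737.
P₀ = 6.0737 / (0.12 − 0.049) = 6.0737 / 0.071 = 85.5452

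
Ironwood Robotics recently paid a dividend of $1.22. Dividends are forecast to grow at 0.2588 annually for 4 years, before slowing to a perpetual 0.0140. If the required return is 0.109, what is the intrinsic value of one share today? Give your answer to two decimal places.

Two-stage DDM. Project D₁…D_4 at 0.2588, terminal growth 0.014, discount at r = 0.109.
D_1 = 1.5357
D_2 = 1.9332
D_3 = 2.4335
D_4 = 3.0633
Terminal value at t=4: TV = D_5/(r−g) = 3.1062/(0.109−0.014) = 32.6965
P₀ = 1.5357/(1+0.109)^1 + 1.9332/(1+0.109)^2 + 2.4335/(1+0.109)^3 + 3.0633/(1+0.109)^4 + 32.6965/(1+0.109)^4 = 28.3820

$28.38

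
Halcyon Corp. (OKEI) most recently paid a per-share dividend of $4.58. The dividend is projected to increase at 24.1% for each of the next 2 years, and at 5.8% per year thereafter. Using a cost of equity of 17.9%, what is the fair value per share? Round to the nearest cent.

$54.26

Two-stage DDM. Project D₁…D_2 at 0.241, terminal growth 0.058, discount at r = 0.179.
D_1 = 5.6838
D_2 = 7.0536
Terminal value at t=2: TV = D_3/(r−g) = 7.4627/(0.179−0.058) = 61.6750
P₀ = 5.6838/(1+0.179)^1 + 7.0536/(1+0.179)^2 + 61.6750/(1+0.179)^2 = 54.2644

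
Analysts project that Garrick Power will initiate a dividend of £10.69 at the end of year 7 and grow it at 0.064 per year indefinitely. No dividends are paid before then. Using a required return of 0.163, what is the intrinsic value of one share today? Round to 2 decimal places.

Deferred-dividend DDM. At t=6 the remaining stream is a growing perpetuity with first payment D_7 = 10.69.
V_6 = D_7/(r−g) = 10.69/(0.163−0.064) = 107.9798
P₀ = V_6/(1+r)^6 = 107.9798/(1+0.163)^6 = 43.6379

£43.64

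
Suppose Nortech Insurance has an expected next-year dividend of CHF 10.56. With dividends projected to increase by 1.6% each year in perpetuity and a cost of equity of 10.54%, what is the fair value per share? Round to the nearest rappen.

Gordon growth model: P₀ = D₁/(r − g), with D₁ = 10.56 given directly.
P₀ = 10.5600 / (0.1054 − 0.016) = 10.5600 / 0.0894 = 118.1208

CHF 118.12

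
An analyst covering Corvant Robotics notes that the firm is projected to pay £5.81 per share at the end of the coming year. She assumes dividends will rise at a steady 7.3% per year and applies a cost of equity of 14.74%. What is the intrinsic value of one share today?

Gordon growth model: P₀ = D₁/(r − g), with D₁ = 5.81 given directly.
P₀ = 5.8100 / (0.1474 − 0.073) = 5.8100 / 0.0744 = 78.0914

£78.09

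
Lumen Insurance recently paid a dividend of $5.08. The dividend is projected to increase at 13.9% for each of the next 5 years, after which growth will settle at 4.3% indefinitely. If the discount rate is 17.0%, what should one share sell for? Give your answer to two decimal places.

$59.93

Two-stage DDM. Project D₁…D_5 at 0.139, terminal growth 0.043, discount at r = 0.17.
D_1 = 5.7861
D_2 = 6.5904
D_3 = 7.5065
D_4 = 8.5499
D_5 = 9.7383
Terminal value at t=5: TV = D_6/(r−g) = 10.1570/(0.17−0.043) = 79.9766
P₀ = 5.7861/(1+0.17)^1 + 6.5904/(1+0.17)^2 + 7.5065/(1+0.17)^3 + 8.5499/(1+0.17)^4 + 9.7383/(1+0.17)^5 + 79.9766/(1+0.17)^5 = 59.9292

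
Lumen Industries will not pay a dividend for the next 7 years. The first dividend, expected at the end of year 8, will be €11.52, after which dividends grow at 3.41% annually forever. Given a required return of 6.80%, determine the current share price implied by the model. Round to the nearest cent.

Deferred-dividend DDM. At t=7 the remaining stream is a growing perpetuity with first payment D_8 = 11.52.
V_7 = D_8/(r−g) = 11.52/(0.068−0.0341) = 339.8230
P₀ = V_7/(1+r)^7 = 339.8230/(1+0.068)^7 = 214.4144

€214.41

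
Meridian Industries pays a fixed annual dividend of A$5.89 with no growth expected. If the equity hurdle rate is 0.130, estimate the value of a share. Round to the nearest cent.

A$45.31

Zero-growth DDM (perpetuity): P₀ = D/r = 5.89 / 0.13 = 45.3077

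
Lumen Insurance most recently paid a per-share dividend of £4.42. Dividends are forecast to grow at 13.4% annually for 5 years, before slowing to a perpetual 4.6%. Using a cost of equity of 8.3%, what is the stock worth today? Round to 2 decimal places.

£182.71

Two-stage DDM. Project D₁…D_5 at 0.134, terminal growth 0.046, discount at r = 0.083.
D_1 = 5.0123
D_2 = 5.6839
D_3 = 6.4456
D_4 = 7.3093
D_5 = 8.2887
Terminal value at t=5: TV = D_6/(r−g) = 8.6700/(0.083−0.046) = 234.3244
P₀ = 5.0123/(1+0.083)^1 + 5.6839/(1+0.083)^2 + 6.4456/(1+0.083)^3 + 7.3093/(1+0.083)^4 + 8.2887/(1+0.083)^5 + 234.3244/(1+0.083)^5 = 182.7059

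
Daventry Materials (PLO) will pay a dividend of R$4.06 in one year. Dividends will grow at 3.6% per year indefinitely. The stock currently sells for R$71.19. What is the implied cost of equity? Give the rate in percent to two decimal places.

Rearranging the constant-growth DDM: r = D₁/P₀ + g.
r = 4.0600 / 71.19 + 0.036 = 0.05703 + 0.036 = 0.09303

9.30%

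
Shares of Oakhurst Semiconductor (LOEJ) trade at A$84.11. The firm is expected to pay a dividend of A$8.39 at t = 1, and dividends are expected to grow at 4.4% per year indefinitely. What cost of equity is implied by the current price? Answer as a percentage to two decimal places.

Rearranging the constant-growth DDM: r = D₁/P₀ + g.
r = 8.3900 / 84.11 + 0.044 = 0.09975 + 0.044 = 0.14375

14.38%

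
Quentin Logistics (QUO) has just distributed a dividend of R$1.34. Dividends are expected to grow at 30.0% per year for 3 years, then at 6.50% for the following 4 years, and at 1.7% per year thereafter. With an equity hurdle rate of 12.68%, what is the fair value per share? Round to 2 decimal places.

Three-stage DDM. Project D₁…D_7; terminal Gordon value at t=7 with g = 0.017; discount at r = 0.1268.
D_1 = 1.7420
D_2 = 2.2646
D_3 = 2.9440
D_4 = 3.1353
D_5 = 3.3391
D_6 = 3.5562
D_7 = 3.7873
TV_7 = 3.8517/(0.1268−0.017) = 35.0794
P₀ = Σ Dₜ/(1+r)ᵗ + TV_7/(1+r)^7 = 27.7598

R$27.76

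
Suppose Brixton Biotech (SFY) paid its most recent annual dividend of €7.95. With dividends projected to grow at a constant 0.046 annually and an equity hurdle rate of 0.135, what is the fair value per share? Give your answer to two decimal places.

€93.43

Gordon growth model: P₀ = D₁/(r − g). D₁ = 7.95 × (1 + 0.046) = 8.3157.
P₀ = 8.3157 / (0.135 − 0.046) = 8.3157 / 0.089 = 93.4348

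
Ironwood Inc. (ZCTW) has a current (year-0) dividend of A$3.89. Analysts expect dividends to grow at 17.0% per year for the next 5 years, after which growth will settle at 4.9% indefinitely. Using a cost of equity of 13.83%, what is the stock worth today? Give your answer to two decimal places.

Two-stage DDM. Project D₁…D_5 at 0.17, terminal growth 0.049, discount at r = 0.1383.
D_1 = 4.5513
D_2 = 5.3250
D_3 = 6.2303
D_4 = 7.2894
D_5 = 8.5286
Terminal value at t=5: TV = D_6/(r−g) = 8.9465/(0.1383−0.049) = 100.1851
P₀ = 4.5513/(1+0.1383)^1 + 5.3250/(1+0.1383)^2 + 6.2303/(1+0.1383)^3 + 7.2894/(1+0.1383)^4 + 8.5286/(1+0.1383)^5 + 100.1851/(1+0.1383)^5 = 73.5593

A$73.56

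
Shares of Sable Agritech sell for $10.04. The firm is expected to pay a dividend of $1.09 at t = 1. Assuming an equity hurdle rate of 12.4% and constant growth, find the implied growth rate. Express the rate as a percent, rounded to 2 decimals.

From P₀ = D₁/(r − g), the implied growth is g = r − D₁/P₀.
g = 0.124 − 1.09/10.04 = 0.124 − 0.10857 = 0.01543

1.54%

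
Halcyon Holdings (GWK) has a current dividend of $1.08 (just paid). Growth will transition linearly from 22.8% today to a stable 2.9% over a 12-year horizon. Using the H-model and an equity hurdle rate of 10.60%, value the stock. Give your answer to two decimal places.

$31.18

H-model: P₀ = D₀[(1+g_L) + H(g_S−g_L)]/(r−g_L), with H = 12/2 = 6.
P₀ = 1.08 × [(1+0.029) + 6×(0.228−0.029)] / (0.106−0.029)
   = 1.08 × 2.2230 / 0.077 = 31.1797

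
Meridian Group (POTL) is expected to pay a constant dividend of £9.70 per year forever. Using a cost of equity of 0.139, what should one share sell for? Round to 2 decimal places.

£69.78

Zero-growth DDM (perpetuity): P₀ = D/r = 9.70 / 0.139 = 69.7842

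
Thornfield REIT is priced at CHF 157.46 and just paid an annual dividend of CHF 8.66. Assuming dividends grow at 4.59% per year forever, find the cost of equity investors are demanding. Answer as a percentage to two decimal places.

Rearranging the constant-growth DDM: r = D₁/P₀ + g.
D₁ = 8.66 × (1 + 0.0459) = 9.0575.
r = 9.0575 / 157.46 + 0.0459 = 0.05752 + 0.0459 = 0.10342

10.34%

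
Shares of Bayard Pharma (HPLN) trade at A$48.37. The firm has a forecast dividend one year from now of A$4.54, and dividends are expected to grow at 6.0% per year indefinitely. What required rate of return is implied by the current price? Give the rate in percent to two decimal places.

15.39%

Rearranging the constant-growth DDM: r = D₁/P₀ + g.
r = 4.5400 / 48.37 + 0.06 = 0.09386 + 0.06 = 0.15386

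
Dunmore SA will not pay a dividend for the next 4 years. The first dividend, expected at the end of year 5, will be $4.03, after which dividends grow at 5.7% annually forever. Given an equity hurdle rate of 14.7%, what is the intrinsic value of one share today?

Deferred-dividend DDM. At t=4 the remaining stream is a growing perpetuity with first payment D_5 = 4.03.
V_4 = D_5/(r−g) = 4.03/(0.147−0.057) = 44.7778
P₀ = V_4/(1+r)^4 = 44.7778/(1+0.147)^4 = 25.8707

$25.87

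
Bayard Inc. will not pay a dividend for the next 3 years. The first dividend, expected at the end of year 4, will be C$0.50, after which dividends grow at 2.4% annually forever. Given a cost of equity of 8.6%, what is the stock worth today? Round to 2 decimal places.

C$6.30

Deferred-dividend DDM. At t=3 the remaining stream is a growing perpetuity with first payment D_4 = 0.50.
V_3 = D_4/(r−g) = 0.50/(0.086−0.024) = 8.0645
P₀ = V_3/(1+r)^3 = 8.0645/(1+0.086)^3 = 6.2963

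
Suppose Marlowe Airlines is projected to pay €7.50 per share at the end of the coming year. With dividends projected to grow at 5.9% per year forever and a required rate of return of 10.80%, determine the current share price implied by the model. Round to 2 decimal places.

Gordon growth model: P₀ = D₁/(r − g), with D₁ = 7.50 given directly.
P₀ = 7.5000 / (0.108 − 0.059) = 7.5000 / 0.049 = 153.0612

€153.06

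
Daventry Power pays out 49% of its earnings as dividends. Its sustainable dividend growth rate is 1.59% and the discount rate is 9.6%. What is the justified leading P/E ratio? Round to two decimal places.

Justified leading P/E = b/(r−g) = 0.49/(0.096−0.0159) = 6.1174

6.12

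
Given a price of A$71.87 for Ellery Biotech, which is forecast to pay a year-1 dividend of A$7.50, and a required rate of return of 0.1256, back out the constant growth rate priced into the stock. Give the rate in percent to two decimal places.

2.12%

From P₀ = D₁/(r − g), the implied growth is g = r − D₁/P₀.
g = 0.1256 − 7.50/71.87 = 0.1256 − 0.10436 = 0.02124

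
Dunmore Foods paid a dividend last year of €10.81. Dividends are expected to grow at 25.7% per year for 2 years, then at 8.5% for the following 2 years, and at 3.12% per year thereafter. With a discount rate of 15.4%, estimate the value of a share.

Three-stage DDM. Project D₁…D_4; terminal Gordon value at t=4 with g = 0.0312; discount at r = 0.154.
D_1 = 13.5882
D_2 = 17.0803
D_3 = 18.5322
D_4 = 20.1074
TV_4 = 20.7347/(0.154−0.0312) = 168.8497
P₀ = Σ Dₜ/(1+r)ᵗ + TV_4/(1+r)^4 = 143.2063

€143.21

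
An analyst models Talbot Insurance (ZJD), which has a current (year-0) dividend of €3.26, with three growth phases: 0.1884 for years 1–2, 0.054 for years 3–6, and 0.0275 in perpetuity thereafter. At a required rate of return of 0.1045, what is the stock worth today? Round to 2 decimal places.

Three-stage DDM. Project D₁…D_6; terminal Gordon value at t=6 with g = 0.0275; discount at r = 0.1045.
D_1 = 3.8742
D_2 = 4.6041
D_3 = 4.8527
D_4 = 5.1147
D_5 = 5.3909
D_6 = 5.6821
TV_6 = 5.8383/(0.1045−0.0275) = 75.8222
P₀ = Σ Dₜ/(1+r)ᵗ + TV_6/(1+r)^6 = 62.4936

€62.49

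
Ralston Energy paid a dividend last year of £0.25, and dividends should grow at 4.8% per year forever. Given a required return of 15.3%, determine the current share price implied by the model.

£2.50

Gordon growth model: P₀ = D₁/(r − g). D₁ = 0.25 × (1 + 0.048) = 0.2620.
P₀ = 0.2620 / (0.153 − 0.048) = 0.2620 / 0.105 = 2.4952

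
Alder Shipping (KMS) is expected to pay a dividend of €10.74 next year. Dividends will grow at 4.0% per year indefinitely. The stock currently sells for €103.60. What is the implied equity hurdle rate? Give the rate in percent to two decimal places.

14.37%

Rearranging the constant-growth DDM: r = D₁/P₀ + g.
r = 10.7400 / 103.60 + 0.04 = 0.10367 + 0.04 = 0.14367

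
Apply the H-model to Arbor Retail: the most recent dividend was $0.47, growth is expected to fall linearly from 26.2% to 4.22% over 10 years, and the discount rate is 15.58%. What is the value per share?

H-model: P₀ = D₀[(1+g_L) + H(g_S−g_L)]/(r−g_L), with H = 10/2 = 5.
P₀ = 0.47 × [(1+0.0422) + 5×(0.262−0.0422)] / (0.1558−0.0422)
   = 0.47 × 2.1412 / 0.1136 = 8.8588

$8.86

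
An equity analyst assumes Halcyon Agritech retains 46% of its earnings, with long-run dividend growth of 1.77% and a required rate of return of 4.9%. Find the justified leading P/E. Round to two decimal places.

17.25

Payout ratio b = 1 − 0.46 = 0.54.
Justified leading P/E = b/(r−g) = 0.54/(0.049−0.0177) = 17.2524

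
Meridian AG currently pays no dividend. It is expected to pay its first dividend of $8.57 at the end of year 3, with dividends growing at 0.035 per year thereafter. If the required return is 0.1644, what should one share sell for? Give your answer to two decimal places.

Deferred-dividend DDM. At t=2 the remaining stream is a growing perpetuity with first payment D_3 = 8.57.
V_2 = D_3/(r−g) = 8.57/(0.1644−0.035) = 66.2287
P₀ = V_2/(1+r)^2 = 66.2287/(1+0.1644)^2 = 48.8475

$48.85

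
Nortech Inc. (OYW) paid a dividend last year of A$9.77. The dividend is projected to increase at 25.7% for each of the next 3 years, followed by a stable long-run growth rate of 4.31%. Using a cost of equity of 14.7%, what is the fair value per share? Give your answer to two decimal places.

A$164.40

Two-stage DDM. Project D₁…D_3 at 0.257, terminal growth 0.0431, discount at r = 0.147.
D_1 = 12.2809
D_2 = 15.4371
D_3 = 19.4044
Terminal value at t=3: TV = D_4/(r−g) = 20.2407/(0.147−0.0431) = 194.8098
P₀ = 12.2809/(1+0.147)^1 + 15.4371/(1+0.147)^2 + 19.4044/(1+0.147)^3 + 194.8098/(1+0.147)^3 = 164.3981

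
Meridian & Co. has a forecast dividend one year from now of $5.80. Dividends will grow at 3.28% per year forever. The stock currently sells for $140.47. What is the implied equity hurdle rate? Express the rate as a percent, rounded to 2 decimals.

7.41%

Rearranging the constant-growth DDM: r = D₁/P₀ + g.
r = 5.8000 / 140.47 + 0.0328 = 0.04129 + 0.0328 = 0.07409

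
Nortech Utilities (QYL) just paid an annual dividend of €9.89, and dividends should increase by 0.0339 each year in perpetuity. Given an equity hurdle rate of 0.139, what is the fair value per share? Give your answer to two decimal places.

€97.29

Gordon growth model: P₀ = D₁/(r − g). D₁ = 9.89 × (1 + 0.0339) = 10.2253.
P₀ = 10.2253 / (0.139 − 0.0339) = 10.2253 / 0.1051 = 97.2909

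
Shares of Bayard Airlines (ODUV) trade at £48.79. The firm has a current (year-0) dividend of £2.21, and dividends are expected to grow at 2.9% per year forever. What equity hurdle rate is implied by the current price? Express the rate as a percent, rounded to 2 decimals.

7.56%

Rearranging the constant-growth DDM: r = D₁/P₀ + g.
D₁ = 2.21 × (1 + 0.029) = 2.2741.
r = 2.2741 / 48.79 + 0.029 = 0.04661 + 0.029 = 0.07561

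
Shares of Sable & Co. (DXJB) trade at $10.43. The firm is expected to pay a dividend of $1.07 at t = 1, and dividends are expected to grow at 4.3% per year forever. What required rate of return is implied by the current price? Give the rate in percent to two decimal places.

14.56%

Rearranging the constant-growth DDM: r = D₁/P₀ + g.
r = 1.0700 / 10.43 + 0.043 = 0.10259 + 0.043 = 0.14559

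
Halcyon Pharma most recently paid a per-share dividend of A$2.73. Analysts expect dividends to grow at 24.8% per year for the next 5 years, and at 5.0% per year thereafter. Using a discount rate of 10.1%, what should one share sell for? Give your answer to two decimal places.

A$125.37

Two-stage DDM. Project D₁…D_5 at 0.248, terminal growth 0.05, discount at r = 0.101.
D_1 = 3.4070
D_2 = 4.2520
D_3 = 5.3065
D_4 = 6.6225
D_5 = 8.2649
Terminal value at t=5: TV = D_6/(r−g) = 8.6781/(0.101−0.05) = 170.1589
P₀ = 3.4070/(1+0.101)^1 + 4.2520/(1+0.101)^2 + 5.3065/(1+0.101)^3 + 6.6225/(1+0.101)^4 + 8.2649/(1+0.101)^5 + 170.1589/(1+0.101)^5 = 125.3699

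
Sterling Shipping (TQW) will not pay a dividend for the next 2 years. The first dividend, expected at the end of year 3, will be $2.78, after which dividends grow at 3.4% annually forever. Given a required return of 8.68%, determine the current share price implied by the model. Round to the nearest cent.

Deferred-dividend DDM. At t=2 the remaining stream is a growing perpetuity with first payment D_3 = 2.78.
V_2 = D_3/(r−g) = 2.78/(0.0868−0.034) = 52.6515
P₀ = V_2/(1+r)^2 = 52.6515/(1+0.0868)^2 = 44.5771

$44.58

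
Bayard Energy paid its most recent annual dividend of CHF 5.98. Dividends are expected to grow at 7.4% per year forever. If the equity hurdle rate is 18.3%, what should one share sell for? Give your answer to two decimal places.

CHF 58.92

Gordon growth model: P₀ = D₁/(r − g). D₁ = 5.98 × (1 + 0.074) = 6.4225.
P₀ = 6.4225 / (0.183 − 0.074) = 6.4225 / 0.109 = 58.9222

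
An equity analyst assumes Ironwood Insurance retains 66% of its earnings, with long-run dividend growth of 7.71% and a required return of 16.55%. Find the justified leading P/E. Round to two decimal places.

3.85

Payout ratio b = 1 − 0.66 = 0.34.
Justified leading P/E = b/(r−g) = 0.34/(0.1655−0.0771) = 3.8462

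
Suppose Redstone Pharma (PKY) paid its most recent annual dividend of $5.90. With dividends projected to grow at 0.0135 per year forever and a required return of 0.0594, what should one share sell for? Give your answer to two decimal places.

$130.28

Gordon growth model: P₀ = D₁/(r − g). D₁ = 5.90 × (1 + 0.0135) = 5.9797.
P₀ = 5.9797 / (0.0594 − 0.0135) = 5.9797 / 0.0459 = 130.2756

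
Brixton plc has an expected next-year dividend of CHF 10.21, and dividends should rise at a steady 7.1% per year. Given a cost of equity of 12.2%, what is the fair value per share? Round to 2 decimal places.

Gordon growth model: P₀ = D₁/(r − g), with D₁ = 10.21 given directly.
P₀ = 10.2100 / (0.122 − 0.071) = 10.2100 / 0.051 = 200.1961

CHF 200.20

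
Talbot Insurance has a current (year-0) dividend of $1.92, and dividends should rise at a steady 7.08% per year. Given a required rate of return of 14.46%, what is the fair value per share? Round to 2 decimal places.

$27.86

Gordon growth model: P₀ = D₁/(r − g). D₁ = 1.92 × (1 + 0.0708) = 2.0559.
P₀ = 2.0559 / (0.1446 − 0.0708) = 2.0559 / 0.0738 = 27.8582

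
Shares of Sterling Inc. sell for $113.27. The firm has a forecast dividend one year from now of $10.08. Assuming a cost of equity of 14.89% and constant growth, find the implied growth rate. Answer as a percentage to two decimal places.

5.99%

From P₀ = D₁/(r − g), the implied growth is g = r − D₁/P₀.
g = 0.1489 − 10.08/113.27 = 0.1489 − 0.08899 = 0.05991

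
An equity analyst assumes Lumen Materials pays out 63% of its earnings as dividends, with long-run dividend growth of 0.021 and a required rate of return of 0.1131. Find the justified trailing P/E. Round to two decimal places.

6.98

Justified trailing P/E = b(1+g)/(r−g) = 0.63×(1+0.021)/(0.1131−0.021) = 6.9840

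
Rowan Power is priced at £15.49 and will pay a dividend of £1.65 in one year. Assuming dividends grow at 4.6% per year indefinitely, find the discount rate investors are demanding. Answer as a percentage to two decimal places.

15.25%

Rearranging the constant-growth DDM: r = D₁/P₀ + g.
r = 1.6500 / 15.49 + 0.046 = 0.10652 + 0.046 = 0.15252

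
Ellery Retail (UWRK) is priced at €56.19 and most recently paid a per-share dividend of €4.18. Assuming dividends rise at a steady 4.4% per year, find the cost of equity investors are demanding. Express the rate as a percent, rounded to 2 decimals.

Rearranging the constant-growth DDM: r = D₁/P₀ + g.
D₁ = 4.18 × (1 + 0.044) = 4.3639.
r = 4.3639 / 56.19 + 0.044 = 0.07766 + 0.044 = 0.12166

12.17%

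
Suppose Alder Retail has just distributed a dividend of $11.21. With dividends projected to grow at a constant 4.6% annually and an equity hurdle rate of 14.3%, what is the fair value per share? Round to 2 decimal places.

Gordon growth model: P₀ = D₁/(r − g). D₁ = 11.21 × (1 + 0.046) = 11.7257.
P₀ = 11.7257 / (0.143 − 0.046) = 11.7257 / 0.097 = 120.8831

$120.88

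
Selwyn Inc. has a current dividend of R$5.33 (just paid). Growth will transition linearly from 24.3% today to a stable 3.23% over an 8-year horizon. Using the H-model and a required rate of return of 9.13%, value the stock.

H-model: P₀ = D₀[(1+g_L) + H(g_S−g_L)]/(r−g_L), with H = 8/2 = 4.
P₀ = 5.33 × [(1+0.0323) + 4×(0.243−0.0323)] / (0.0913−0.0323)
   = 5.33 × 1.8751 / 0.059 = 169.3946

R$169.39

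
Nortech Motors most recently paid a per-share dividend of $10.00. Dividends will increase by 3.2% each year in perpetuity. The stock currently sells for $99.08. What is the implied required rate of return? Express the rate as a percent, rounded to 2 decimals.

Rearranging the constant-growth DDM: r = D₁/P₀ + g.
D₁ = 10.00 × (1 + 0.032) = 10.3200.
r = 10.3200 / 99.08 + 0.032 = 0.10416 + 0.032 = 0.13616

13.62%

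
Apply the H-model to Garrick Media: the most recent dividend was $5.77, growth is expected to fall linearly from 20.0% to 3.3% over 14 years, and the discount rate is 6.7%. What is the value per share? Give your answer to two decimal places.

H-model: P₀ = D₀[(1+g_L) + H(g_S−g_L)]/(r−g_L), with H = 14/2 = 7.
P₀ = 5.77 × [(1+0.033) + 7×(0.2−0.033)] / (0.067−0.033)
   = 5.77 × 2.2020 / 0.034 = 373.6924

$373.69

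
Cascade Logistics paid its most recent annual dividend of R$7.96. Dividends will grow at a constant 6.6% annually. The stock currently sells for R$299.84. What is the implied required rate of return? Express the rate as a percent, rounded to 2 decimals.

9.43%

Rearranging the constant-growth DDM: r = D₁/P₀ + g.
D₁ = 7.96 × (1 + 0.066) = 8.4854.
r = 8.4854 / 299.84 + 0.066 = 0.02830 + 0.066 = 0.09430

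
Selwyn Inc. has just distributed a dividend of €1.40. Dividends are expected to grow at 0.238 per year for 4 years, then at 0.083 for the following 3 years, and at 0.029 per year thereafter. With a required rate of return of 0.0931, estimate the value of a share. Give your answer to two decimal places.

Three-stage DDM. Project D₁…D_7; terminal Gordon value at t=7 with g = 0.029; discount at r = 0.0931.
D_1 = 1.7332
D_2 = 2.1457
D_3 = 2.6564
D_4 = 3.2886
D_5 = 3.5616
D_6 = 3.8572
D_7 = 4.1773
TV_7 = 4.2984/(0.0931−0.029) = 67.0584
P₀ = Σ Dₜ/(1+r)ᵗ + TV_7/(1+r)^7 = 50.4631

€50.46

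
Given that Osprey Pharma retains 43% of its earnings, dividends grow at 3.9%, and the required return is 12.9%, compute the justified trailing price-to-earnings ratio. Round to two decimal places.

Payout ratio b = 1 − 0.43 = 0.57.
Justified trailing P/E = b(1+g)/(r−g) = 0.57×(1+0.039)/(0.129−0.039) = 6.5803

6.58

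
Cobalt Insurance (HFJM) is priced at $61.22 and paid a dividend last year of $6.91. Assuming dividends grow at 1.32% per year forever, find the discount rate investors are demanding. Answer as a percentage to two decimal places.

12.76%

Rearranging the constant-growth DDM: r = D₁/P₀ + g.
D₁ = 6.91 × (1 + 0.0132) = 7.0012.
r = 7.0012 / 61.22 + 0.0132 = 0.11436 + 0.0132 = 0.12756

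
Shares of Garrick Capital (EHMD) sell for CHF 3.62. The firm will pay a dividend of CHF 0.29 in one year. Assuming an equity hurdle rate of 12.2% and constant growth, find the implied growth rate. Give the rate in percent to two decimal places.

4.19%

From P₀ = D₁/(r − g), the implied growth is g = r − D₁/P₀.
g = 0.122 − 0.29/3.62 = 0.122 − 0.08011 = 0.04189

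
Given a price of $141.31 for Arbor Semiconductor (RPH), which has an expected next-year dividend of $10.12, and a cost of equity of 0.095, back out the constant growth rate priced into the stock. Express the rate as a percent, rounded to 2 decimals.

From P₀ = D₁/(r − g), the implied growth is g = r − D₁/P₀.
g = 0.095 − 10.12/141.31 = 0.095 − 0.07162 = 0.02338

2.34%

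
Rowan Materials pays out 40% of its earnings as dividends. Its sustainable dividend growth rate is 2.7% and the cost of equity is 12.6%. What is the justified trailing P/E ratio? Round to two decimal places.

Justified trailing P/E = b(1+g)/(r−g) = 0.40×(1+0.027)/(0.126−0.027) = 4.1495

4.15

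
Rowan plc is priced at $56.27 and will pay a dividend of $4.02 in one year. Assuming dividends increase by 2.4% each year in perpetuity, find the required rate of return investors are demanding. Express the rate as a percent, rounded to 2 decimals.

9.54%

Rearranging the constant-growth DDM: r = D₁/P₀ + g.
r = 4.0200 / 56.27 + 0.024 = 0.07144 + 0.024 = 0.09544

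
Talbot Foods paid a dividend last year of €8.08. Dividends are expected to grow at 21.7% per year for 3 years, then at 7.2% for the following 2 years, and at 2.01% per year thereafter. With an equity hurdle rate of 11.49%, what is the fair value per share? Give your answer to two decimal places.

€153.33

Three-stage DDM. Project D₁…D_5; terminal Gordon value at t=5 with g = 0.0201; discount at r = 0.1149.
D_1 = 9.8334
D_2 = 11.9672
D_3 = 14.5641
D_4 = 15.6127
D_5 = 16.7368
TV_5 = 17.0732/(0.1149−0.0201) = 180.0972
P₀ = Σ Dₜ/(1+r)ᵗ + TV_5/(1+r)^5 = 153.3289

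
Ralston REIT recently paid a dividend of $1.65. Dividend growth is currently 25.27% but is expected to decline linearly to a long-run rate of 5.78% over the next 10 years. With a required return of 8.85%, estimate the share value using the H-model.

H-model: P₀ = D₀[(1+g_L) + H(g_S−g_L)]/(r−g_L), with H = 10/2 = 5.
P₀ = 1.65 × [(1+0.0578) + 5×(0.2527−0.0578)] / (0.0885−0.0578)
   = 1.65 × 2.0323 / 0.0307 = 109.2279

$109.23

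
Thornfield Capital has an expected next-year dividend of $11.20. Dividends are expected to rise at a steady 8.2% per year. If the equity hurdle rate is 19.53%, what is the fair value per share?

$98.85

Gordon growth model: P₀ = D₁/(r − g), with D₁ = 11.20 given directly.
P₀ = 11.2000 / (0.1953 − 0.082) = 11.2000 / 0.1133 = 98.8526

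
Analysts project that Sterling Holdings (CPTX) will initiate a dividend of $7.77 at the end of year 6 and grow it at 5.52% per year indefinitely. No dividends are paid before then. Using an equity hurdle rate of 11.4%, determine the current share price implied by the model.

Deferred-dividend DDM. At t=5 the remaining stream is a growing perpetuity with first payment D_6 = 7.77.
V_5 = D_6/(r−g) = 7.77/(0.114−0.0552) = 132.1429
P₀ = V_5/(1+r)^5 = 132.1429/(1+0.114)^5 = 77.0225

$77.02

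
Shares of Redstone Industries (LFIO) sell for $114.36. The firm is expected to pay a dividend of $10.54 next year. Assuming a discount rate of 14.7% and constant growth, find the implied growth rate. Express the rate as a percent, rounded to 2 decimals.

From P₀ = D₁/(r − g), the implied growth is g = r − D₁/P₀.
g = 0.147 − 10.54/114.36 = 0.147 − 0.09217 = 0.05483

5.48%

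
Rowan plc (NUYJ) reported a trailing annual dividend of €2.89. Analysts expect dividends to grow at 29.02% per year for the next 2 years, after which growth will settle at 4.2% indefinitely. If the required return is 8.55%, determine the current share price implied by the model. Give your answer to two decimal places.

Two-stage DDM. Project D₁…D_2 at 0.2902, terminal growth 0.042, discount at r = 0.0855.
D_1 = 3.7287
D_2 = 4.8107
Terminal value at t=2: TV = D_3/(r−g) = 5.0128/(0.0855−0.042) = 115.2366
P₀ = 3.7287/(1+0.0855)^1 + 4.8107/(1+0.0855)^2 + 115.2366/(1+0.0855)^2 = 105.3159

€105.32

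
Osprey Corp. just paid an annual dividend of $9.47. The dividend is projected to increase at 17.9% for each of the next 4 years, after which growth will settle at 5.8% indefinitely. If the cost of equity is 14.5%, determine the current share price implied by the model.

$170.24

Two-stage DDM. Project D₁…D_4 at 0.179, terminal growth 0.058, discount at r = 0.145.
D_1 = 11.1651
D_2 = 13.1637
D_3 = 15.5200
D_4 = 18.2981
Terminal value at t=4: TV = D_5/(r−g) = 19.3594/(0.145−0.058) = 222.5213
P₀ = 11.1651/(1+0.145)^1 + 13.1637/(1+0.145)^2 + 15.5200/(1+0.145)^3 + 18.2981/(1+0.145)^4 + 222.5213/(1+0.145)^4 = 170.2410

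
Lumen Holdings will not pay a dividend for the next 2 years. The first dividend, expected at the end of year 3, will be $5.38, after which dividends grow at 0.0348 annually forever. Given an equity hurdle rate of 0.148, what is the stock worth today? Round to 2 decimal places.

$36.06

Deferred-dividend DDM. At t=2 the remaining stream is a growing perpetuity with first payment D_3 = 5.38.
V_2 = D_3/(r−g) = 5.38/(0.148−0.0348) = 47.5265
P₀ = V_2/(1+r)^2 = 47.5265/(1+0.148)^2 = 36.0622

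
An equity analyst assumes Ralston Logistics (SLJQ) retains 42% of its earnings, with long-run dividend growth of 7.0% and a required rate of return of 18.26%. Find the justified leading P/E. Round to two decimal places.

5.15

Payout ratio b = 1 − 0.42 = 0.58.
Justified leading P/E = b/(r−g) = 0.58/(0.1826−0.07) = 5.1510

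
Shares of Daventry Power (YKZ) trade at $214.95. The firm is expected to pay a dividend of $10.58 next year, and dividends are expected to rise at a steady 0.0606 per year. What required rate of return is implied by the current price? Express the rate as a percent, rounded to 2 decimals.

10.98%

Rearranging the constant-growth DDM: r = D₁/P₀ + g.
r = 10.5800 / 214.95 + 0.0606 = 0.04922 + 0.0606 = 0.10982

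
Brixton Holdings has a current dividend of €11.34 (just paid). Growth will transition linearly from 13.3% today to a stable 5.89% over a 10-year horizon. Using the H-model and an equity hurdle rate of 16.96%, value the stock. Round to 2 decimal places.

H-model: P₀ = D₀[(1+g_L) + H(g_S−g_L)]/(r−g_L), with H = 10/2 = 5.
P₀ = 11.34 × [(1+0.0589) + 5×(0.133−0.0589)] / (0.1696−0.0589)
   = 11.34 × 1.4294 / 0.1107 = 146.4263

€146.43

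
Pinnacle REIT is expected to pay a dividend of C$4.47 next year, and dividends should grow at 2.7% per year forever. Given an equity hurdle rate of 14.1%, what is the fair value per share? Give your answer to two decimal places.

C$39.21

Gordon growth model: P₀ = D₁/(r − g), with D₁ = 4.47 given directly.
P₀ = 4.4700 / (0.141 − 0.027) = 4.4700 / 0.114 = 39.2105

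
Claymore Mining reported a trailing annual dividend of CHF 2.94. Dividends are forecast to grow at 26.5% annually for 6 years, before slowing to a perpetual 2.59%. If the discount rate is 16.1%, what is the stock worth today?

CHF 61.43

Two-stage DDM. Project D₁…D_6 at 0.265, terminal growth 0.0259, discount at r = 0.161.
D_1 = 3.7191
D_2 = 4.7047
D_3 = 5.9514
D_4 = 7.5285
D_5 = 9.5236
D_6 = 12.0473
Terminal value at t=6: TV = D_7/(r−g) = 12.3593/(0.161−0.0259) = 91.4830
P₀ = 3.7191/(1+0.161)^1 + 4.7047/(1+0.161)^2 + 5.9514/(1+0.161)^3 + 7.5285/(1+0.161)^4 + 9.5236/(1+0.161)^5 + 12.0473/(1+0.161)^6 + 91.4830/(1+0.161)^6 = 61.4291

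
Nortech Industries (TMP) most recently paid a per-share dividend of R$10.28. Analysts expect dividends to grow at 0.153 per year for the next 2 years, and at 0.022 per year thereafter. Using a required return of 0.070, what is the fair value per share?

R$277.17

Two-stage DDM. Project D₁…D_2 at 0.153, terminal growth 0.022, discount at r = 0.07.
D_1 = 11.8528
D_2 = 13.6663
Terminal value at t=2: TV = D_3/(r−g) = 13.9670/(0.07−0.022) = 290.9788
P₀ = 11.8528/(1+0.07)^1 + 13.6663/(1+0.07)^2 + 290.9788/(1+0.07)^2 = 277.1663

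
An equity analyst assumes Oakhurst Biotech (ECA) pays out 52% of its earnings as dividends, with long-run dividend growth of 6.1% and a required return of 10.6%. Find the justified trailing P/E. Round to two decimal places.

Justified trailing P/E = b(1+g)/(r−g) = 0.52×(1+0.061)/(0.106−0.061) = 12.2604

12.26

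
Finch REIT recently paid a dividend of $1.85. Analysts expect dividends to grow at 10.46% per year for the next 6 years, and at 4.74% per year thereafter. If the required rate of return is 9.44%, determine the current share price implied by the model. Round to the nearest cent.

Two-stage DDM. Project D₁…D_6 at 0.1046, terminal growth 0.0474, discount at r = 0.0944.
D_1 = 2.0435
D_2 = 2.2573
D_3 = 2.4934
D_4 = 2.7542
D_5 = 3.0423
D_6 = 3.3605
Terminal value at t=6: TV = D_7/(r−g) = 3.5198/(0.0944−0.0474) = 74.8888
P₀ = 2.0435/(1+0.0944)^1 + 2.2573/(1+0.0944)^2 + 2.4934/(1+0.0944)^3 + 2.7542/(1+0.0944)^4 + 3.0423/(1+0.0944)^5 + 3.3605/(1+0.0944)^6 + 74.8888/(1+0.0944)^6 = 55.0551

$55.06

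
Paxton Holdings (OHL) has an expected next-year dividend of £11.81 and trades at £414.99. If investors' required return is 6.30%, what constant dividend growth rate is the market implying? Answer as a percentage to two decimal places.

3.45%

From P₀ = D₁/(r − g), the implied growth is g = r − D₁/P₀.
g = 0.063 − 11.81/414.99 = 0.063 − 0.02846 = 0.03454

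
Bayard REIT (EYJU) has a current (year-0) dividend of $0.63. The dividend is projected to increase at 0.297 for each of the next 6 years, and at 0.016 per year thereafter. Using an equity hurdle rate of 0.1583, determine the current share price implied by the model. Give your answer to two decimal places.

Two-stage DDM. Project D₁…D_6 at 0.297, terminal growth 0.016, discount at r = 0.1583.
D_1 = 0.8171
D_2 = 1.0598
D_3 = 1.3745
D_4 = 1.7828
D_5 = 2.3123
D_6 = 2.9990
Terminal value at t=6: TV = D_7/(r−g) = 3.0470/(0.1583−0.016) = 21.4126
P₀ = 0.8171/(1+0.1583)^1 + 1.0598/(1+0.1583)^2 + 1.3745/(1+0.1583)^3 + 1.7828/(1+0.1583)^4 + 2.3123/(1+0.1583)^5 + 2.9990/(1+0.1583)^6 + 21.4126/(1+0.1583)^6 = 14.5874

$14.59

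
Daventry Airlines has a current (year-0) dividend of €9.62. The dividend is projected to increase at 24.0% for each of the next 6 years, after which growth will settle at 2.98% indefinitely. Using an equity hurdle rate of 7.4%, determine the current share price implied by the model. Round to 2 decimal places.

Two-stage DDM. Project D₁…D_6 at 0.24, terminal growth 0.0298, discount at r = 0.074.
D_1 = 11.9288
D_2 = 14.7917
D_3 = 18.3417
D_4 = 22.7437
D_5 = 28.2022
D_6 = 34.9708
Terminal value at t=6: TV = D_7/(r−g) = 36.0129/(0.074−0.0298) = 814.7714
P₀ = 11.9288/(1+0.074)^1 + 14.7917/(1+0.074)^2 + 18.3417/(1+0.074)^3 + 22.7437/(1+0.074)^4 + 28.2022/(1+0.074)^5 + 34.9708/(1+0.074)^6 + 814.7714/(1+0.074)^6 = 629.2497

€629.25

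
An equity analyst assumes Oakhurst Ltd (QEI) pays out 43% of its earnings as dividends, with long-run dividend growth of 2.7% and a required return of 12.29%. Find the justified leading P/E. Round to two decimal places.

Justified leading P/E = b/(r−g) = 0.43/(0.1229−0.027) = 4.4838

4.48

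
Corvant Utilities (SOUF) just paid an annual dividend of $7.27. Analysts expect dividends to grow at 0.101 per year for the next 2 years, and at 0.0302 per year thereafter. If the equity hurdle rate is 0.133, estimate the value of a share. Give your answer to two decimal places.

Two-stage DDM. Project D₁…D_2 at 0.101, terminal growth 0.0302, discount at r = 0.133.
D_1 = 8.0043
D_2 = 8.8127
Terminal value at t=2: TV = D_3/(r−g) = 9.0788/(0.133−0.0302) = 88.3156
P₀ = 8.0043/(1+0.133)^1 + 8.8127/(1+0.133)^2 + 88.3156/(1+0.133)^2 = 82.7281

$82.73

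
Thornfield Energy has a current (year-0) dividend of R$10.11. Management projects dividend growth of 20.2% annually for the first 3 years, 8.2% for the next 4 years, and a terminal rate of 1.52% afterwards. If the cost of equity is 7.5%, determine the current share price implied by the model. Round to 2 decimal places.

Three-stage DDM. Project D₁…D_7; terminal Gordon value at t=7 with g = 0.0152; discount at r = 0.075.
D_1 = 12.1522
D_2 = 14.6070
D_3 = 17.5576
D_4 = 18.9973
D_5 = 20.5551
D_6 = 22.2406
D_7 = 24.0643
TV_7 = 24.4301/(0.075−0.0152) = 408.5301
P₀ = Σ Dₜ/(1+r)ᵗ + TV_7/(1+r)^7 = 341.7799

R$341.78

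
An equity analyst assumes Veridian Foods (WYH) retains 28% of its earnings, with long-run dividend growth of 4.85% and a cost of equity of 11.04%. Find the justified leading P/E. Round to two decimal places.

11.63

Payout ratio b = 1 − 0.28 = 0.72.
Justified leading P/E = b/(r−g) = 0.72/(0.1104−0.0485) = 11.6317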